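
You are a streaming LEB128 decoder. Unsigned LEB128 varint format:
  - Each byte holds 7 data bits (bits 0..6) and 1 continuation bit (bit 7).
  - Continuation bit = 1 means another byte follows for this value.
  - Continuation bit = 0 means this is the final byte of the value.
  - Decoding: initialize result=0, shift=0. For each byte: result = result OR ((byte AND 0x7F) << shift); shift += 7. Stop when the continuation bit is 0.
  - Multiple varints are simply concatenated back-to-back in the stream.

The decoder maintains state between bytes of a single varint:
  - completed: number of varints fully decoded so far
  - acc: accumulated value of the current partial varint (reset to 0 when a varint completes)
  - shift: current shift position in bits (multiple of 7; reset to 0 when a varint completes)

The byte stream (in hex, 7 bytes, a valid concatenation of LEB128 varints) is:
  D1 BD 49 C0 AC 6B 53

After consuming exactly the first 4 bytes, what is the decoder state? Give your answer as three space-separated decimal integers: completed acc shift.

Answer: 1 64 7

Derivation:
byte[0]=0xD1 cont=1 payload=0x51: acc |= 81<<0 -> completed=0 acc=81 shift=7
byte[1]=0xBD cont=1 payload=0x3D: acc |= 61<<7 -> completed=0 acc=7889 shift=14
byte[2]=0x49 cont=0 payload=0x49: varint #1 complete (value=1203921); reset -> completed=1 acc=0 shift=0
byte[3]=0xC0 cont=1 payload=0x40: acc |= 64<<0 -> completed=1 acc=64 shift=7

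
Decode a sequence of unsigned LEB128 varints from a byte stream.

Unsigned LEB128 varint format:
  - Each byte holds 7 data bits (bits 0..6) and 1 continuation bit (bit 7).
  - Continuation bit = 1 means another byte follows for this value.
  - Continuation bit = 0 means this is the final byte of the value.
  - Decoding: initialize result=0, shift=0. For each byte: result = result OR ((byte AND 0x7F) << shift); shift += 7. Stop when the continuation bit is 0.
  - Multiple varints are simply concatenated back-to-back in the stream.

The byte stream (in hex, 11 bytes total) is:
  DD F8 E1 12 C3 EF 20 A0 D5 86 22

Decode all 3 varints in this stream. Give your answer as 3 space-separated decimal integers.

  byte[0]=0xDD cont=1 payload=0x5D=93: acc |= 93<<0 -> acc=93 shift=7
  byte[1]=0xF8 cont=1 payload=0x78=120: acc |= 120<<7 -> acc=15453 shift=14
  byte[2]=0xE1 cont=1 payload=0x61=97: acc |= 97<<14 -> acc=1604701 shift=21
  byte[3]=0x12 cont=0 payload=0x12=18: acc |= 18<<21 -> acc=39353437 shift=28 [end]
Varint 1: bytes[0:4] = DD F8 E1 12 -> value 39353437 (4 byte(s))
  byte[4]=0xC3 cont=1 payload=0x43=67: acc |= 67<<0 -> acc=67 shift=7
  byte[5]=0xEF cont=1 payload=0x6F=111: acc |= 111<<7 -> acc=14275 shift=14
  byte[6]=0x20 cont=0 payload=0x20=32: acc |= 32<<14 -> acc=538563 shift=21 [end]
Varint 2: bytes[4:7] = C3 EF 20 -> value 538563 (3 byte(s))
  byte[7]=0xA0 cont=1 payload=0x20=32: acc |= 32<<0 -> acc=32 shift=7
  byte[8]=0xD5 cont=1 payload=0x55=85: acc |= 85<<7 -> acc=10912 shift=14
  byte[9]=0x86 cont=1 payload=0x06=6: acc |= 6<<14 -> acc=109216 shift=21
  byte[10]=0x22 cont=0 payload=0x22=34: acc |= 34<<21 -> acc=71412384 shift=28 [end]
Varint 3: bytes[7:11] = A0 D5 86 22 -> value 71412384 (4 byte(s))

Answer: 39353437 538563 71412384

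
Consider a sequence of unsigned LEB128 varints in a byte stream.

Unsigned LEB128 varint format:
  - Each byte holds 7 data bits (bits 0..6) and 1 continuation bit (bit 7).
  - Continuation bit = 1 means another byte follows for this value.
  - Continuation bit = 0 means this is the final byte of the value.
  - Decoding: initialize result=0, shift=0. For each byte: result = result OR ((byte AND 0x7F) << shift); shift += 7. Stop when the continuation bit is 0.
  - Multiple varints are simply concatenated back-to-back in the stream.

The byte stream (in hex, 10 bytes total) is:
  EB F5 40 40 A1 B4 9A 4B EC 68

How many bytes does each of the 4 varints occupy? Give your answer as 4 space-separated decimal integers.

  byte[0]=0xEB cont=1 payload=0x6B=107: acc |= 107<<0 -> acc=107 shift=7
  byte[1]=0xF5 cont=1 payload=0x75=117: acc |= 117<<7 -> acc=15083 shift=14
  byte[2]=0x40 cont=0 payload=0x40=64: acc |= 64<<14 -> acc=1063659 shift=21 [end]
Varint 1: bytes[0:3] = EB F5 40 -> value 1063659 (3 byte(s))
  byte[3]=0x40 cont=0 payload=0x40=64: acc |= 64<<0 -> acc=64 shift=7 [end]
Varint 2: bytes[3:4] = 40 -> value 64 (1 byte(s))
  byte[4]=0xA1 cont=1 payload=0x21=33: acc |= 33<<0 -> acc=33 shift=7
  byte[5]=0xB4 cont=1 payload=0x34=52: acc |= 52<<7 -> acc=6689 shift=14
  byte[6]=0x9A cont=1 payload=0x1A=26: acc |= 26<<14 -> acc=432673 shift=21
  byte[7]=0x4B cont=0 payload=0x4B=75: acc |= 75<<21 -> acc=157719073 shift=28 [end]
Varint 3: bytes[4:8] = A1 B4 9A 4B -> value 157719073 (4 byte(s))
  byte[8]=0xEC cont=1 payload=0x6C=108: acc |= 108<<0 -> acc=108 shift=7
  byte[9]=0x68 cont=0 payload=0x68=104: acc |= 104<<7 -> acc=13420 shift=14 [end]
Varint 4: bytes[8:10] = EC 68 -> value 13420 (2 byte(s))

Answer: 3 1 4 2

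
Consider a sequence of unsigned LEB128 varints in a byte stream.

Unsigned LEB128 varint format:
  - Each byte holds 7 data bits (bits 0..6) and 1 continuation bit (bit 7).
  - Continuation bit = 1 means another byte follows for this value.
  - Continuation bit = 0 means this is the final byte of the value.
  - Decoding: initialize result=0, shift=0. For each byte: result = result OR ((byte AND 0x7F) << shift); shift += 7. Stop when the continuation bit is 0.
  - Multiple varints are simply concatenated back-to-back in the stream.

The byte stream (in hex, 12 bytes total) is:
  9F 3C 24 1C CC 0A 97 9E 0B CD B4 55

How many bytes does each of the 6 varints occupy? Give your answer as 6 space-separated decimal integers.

  byte[0]=0x9F cont=1 payload=0x1F=31: acc |= 31<<0 -> acc=31 shift=7
  byte[1]=0x3C cont=0 payload=0x3C=60: acc |= 60<<7 -> acc=7711 shift=14 [end]
Varint 1: bytes[0:2] = 9F 3C -> value 7711 (2 byte(s))
  byte[2]=0x24 cont=0 payload=0x24=36: acc |= 36<<0 -> acc=36 shift=7 [end]
Varint 2: bytes[2:3] = 24 -> value 36 (1 byte(s))
  byte[3]=0x1C cont=0 payload=0x1C=28: acc |= 28<<0 -> acc=28 shift=7 [end]
Varint 3: bytes[3:4] = 1C -> value 28 (1 byte(s))
  byte[4]=0xCC cont=1 payload=0x4C=76: acc |= 76<<0 -> acc=76 shift=7
  byte[5]=0x0A cont=0 payload=0x0A=10: acc |= 10<<7 -> acc=1356 shift=14 [end]
Varint 4: bytes[4:6] = CC 0A -> value 1356 (2 byte(s))
  byte[6]=0x97 cont=1 payload=0x17=23: acc |= 23<<0 -> acc=23 shift=7
  byte[7]=0x9E cont=1 payload=0x1E=30: acc |= 30<<7 -> acc=3863 shift=14
  byte[8]=0x0B cont=0 payload=0x0B=11: acc |= 11<<14 -> acc=184087 shift=21 [end]
Varint 5: bytes[6:9] = 97 9E 0B -> value 184087 (3 byte(s))
  byte[9]=0xCD cont=1 payload=0x4D=77: acc |= 77<<0 -> acc=77 shift=7
  byte[10]=0xB4 cont=1 payload=0x34=52: acc |= 52<<7 -> acc=6733 shift=14
  byte[11]=0x55 cont=0 payload=0x55=85: acc |= 85<<14 -> acc=1399373 shift=21 [end]
Varint 6: bytes[9:12] = CD B4 55 -> value 1399373 (3 byte(s))

Answer: 2 1 1 2 3 3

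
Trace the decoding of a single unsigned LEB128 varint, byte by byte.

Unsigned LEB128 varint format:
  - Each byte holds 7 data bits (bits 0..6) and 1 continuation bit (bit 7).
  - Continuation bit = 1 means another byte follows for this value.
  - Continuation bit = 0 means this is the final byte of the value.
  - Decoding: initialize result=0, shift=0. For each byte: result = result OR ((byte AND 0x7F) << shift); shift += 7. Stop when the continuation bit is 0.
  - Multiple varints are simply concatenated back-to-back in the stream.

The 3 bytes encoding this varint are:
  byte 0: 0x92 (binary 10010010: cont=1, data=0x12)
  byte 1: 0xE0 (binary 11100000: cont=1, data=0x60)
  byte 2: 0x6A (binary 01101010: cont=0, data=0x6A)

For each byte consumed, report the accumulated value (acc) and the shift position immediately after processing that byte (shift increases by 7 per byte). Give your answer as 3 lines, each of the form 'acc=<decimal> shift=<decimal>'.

Answer: acc=18 shift=7
acc=12306 shift=14
acc=1749010 shift=21

Derivation:
byte 0=0x92: payload=0x12=18, contrib = 18<<0 = 18; acc -> 18, shift -> 7
byte 1=0xE0: payload=0x60=96, contrib = 96<<7 = 12288; acc -> 12306, shift -> 14
byte 2=0x6A: payload=0x6A=106, contrib = 106<<14 = 1736704; acc -> 1749010, shift -> 21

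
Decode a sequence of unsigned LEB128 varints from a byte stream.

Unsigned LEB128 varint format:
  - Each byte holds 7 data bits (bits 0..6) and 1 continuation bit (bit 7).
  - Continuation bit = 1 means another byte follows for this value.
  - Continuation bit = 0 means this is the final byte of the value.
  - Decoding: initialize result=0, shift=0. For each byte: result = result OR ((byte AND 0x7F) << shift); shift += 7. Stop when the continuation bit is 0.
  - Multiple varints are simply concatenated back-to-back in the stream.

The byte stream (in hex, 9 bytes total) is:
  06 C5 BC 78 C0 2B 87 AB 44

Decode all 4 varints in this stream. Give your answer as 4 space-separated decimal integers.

  byte[0]=0x06 cont=0 payload=0x06=6: acc |= 6<<0 -> acc=6 shift=7 [end]
Varint 1: bytes[0:1] = 06 -> value 6 (1 byte(s))
  byte[1]=0xC5 cont=1 payload=0x45=69: acc |= 69<<0 -> acc=69 shift=7
  byte[2]=0xBC cont=1 payload=0x3C=60: acc |= 60<<7 -> acc=7749 shift=14
  byte[3]=0x78 cont=0 payload=0x78=120: acc |= 120<<14 -> acc=1973829 shift=21 [end]
Varint 2: bytes[1:4] = C5 BC 78 -> value 1973829 (3 byte(s))
  byte[4]=0xC0 cont=1 payload=0x40=64: acc |= 64<<0 -> acc=64 shift=7
  byte[5]=0x2B cont=0 payload=0x2B=43: acc |= 43<<7 -> acc=5568 shift=14 [end]
Varint 3: bytes[4:6] = C0 2B -> value 5568 (2 byte(s))
  byte[6]=0x87 cont=1 payload=0x07=7: acc |= 7<<0 -> acc=7 shift=7
  byte[7]=0xAB cont=1 payload=0x2B=43: acc |= 43<<7 -> acc=5511 shift=14
  byte[8]=0x44 cont=0 payload=0x44=68: acc |= 68<<14 -> acc=1119623 shift=21 [end]
Varint 4: bytes[6:9] = 87 AB 44 -> value 1119623 (3 byte(s))

Answer: 6 1973829 5568 1119623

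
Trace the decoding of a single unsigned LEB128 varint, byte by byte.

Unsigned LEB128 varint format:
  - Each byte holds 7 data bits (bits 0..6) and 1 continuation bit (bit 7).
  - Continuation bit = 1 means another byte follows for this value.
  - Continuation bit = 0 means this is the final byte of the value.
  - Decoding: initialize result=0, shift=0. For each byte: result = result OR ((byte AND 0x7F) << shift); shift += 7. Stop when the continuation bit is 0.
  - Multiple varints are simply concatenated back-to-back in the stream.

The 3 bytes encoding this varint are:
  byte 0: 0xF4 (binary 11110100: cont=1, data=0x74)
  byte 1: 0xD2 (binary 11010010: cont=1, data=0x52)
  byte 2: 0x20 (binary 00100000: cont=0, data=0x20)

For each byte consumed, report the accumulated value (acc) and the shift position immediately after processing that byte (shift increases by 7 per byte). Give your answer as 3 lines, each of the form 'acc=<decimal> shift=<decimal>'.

Answer: acc=116 shift=7
acc=10612 shift=14
acc=534900 shift=21

Derivation:
byte 0=0xF4: payload=0x74=116, contrib = 116<<0 = 116; acc -> 116, shift -> 7
byte 1=0xD2: payload=0x52=82, contrib = 82<<7 = 10496; acc -> 10612, shift -> 14
byte 2=0x20: payload=0x20=32, contrib = 32<<14 = 524288; acc -> 534900, shift -> 21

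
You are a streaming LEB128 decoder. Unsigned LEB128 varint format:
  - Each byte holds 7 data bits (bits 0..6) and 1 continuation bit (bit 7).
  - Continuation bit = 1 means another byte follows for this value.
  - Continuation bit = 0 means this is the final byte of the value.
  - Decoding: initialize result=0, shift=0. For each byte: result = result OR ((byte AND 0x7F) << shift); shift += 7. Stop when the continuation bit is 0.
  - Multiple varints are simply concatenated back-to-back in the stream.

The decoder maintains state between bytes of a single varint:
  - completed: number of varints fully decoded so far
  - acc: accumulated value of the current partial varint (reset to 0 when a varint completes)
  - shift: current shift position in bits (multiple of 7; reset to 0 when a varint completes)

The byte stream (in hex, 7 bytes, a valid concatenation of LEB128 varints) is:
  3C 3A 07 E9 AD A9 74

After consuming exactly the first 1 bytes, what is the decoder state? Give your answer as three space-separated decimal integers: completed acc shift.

byte[0]=0x3C cont=0 payload=0x3C: varint #1 complete (value=60); reset -> completed=1 acc=0 shift=0

Answer: 1 0 0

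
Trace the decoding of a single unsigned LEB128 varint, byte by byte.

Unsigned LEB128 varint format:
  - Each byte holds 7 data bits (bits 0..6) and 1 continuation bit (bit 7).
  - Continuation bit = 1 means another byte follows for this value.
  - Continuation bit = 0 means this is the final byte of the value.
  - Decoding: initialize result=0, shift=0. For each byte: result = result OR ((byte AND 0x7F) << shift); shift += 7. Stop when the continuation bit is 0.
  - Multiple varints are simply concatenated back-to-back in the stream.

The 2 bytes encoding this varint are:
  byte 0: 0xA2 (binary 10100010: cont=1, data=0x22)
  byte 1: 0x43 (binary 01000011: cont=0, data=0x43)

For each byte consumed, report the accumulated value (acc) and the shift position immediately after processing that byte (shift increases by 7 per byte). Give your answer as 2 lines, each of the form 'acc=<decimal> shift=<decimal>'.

Answer: acc=34 shift=7
acc=8610 shift=14

Derivation:
byte 0=0xA2: payload=0x22=34, contrib = 34<<0 = 34; acc -> 34, shift -> 7
byte 1=0x43: payload=0x43=67, contrib = 67<<7 = 8576; acc -> 8610, shift -> 14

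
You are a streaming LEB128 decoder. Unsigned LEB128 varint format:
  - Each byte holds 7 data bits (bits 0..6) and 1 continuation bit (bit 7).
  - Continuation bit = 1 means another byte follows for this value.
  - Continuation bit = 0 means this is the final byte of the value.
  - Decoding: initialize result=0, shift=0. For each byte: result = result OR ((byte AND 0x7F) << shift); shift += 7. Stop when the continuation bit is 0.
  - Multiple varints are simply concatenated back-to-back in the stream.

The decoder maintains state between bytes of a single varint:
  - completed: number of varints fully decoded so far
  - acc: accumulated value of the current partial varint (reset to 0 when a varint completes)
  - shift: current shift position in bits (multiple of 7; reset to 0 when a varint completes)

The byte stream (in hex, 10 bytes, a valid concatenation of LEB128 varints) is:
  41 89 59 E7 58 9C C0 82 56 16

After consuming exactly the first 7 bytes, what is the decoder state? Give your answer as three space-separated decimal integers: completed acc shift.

byte[0]=0x41 cont=0 payload=0x41: varint #1 complete (value=65); reset -> completed=1 acc=0 shift=0
byte[1]=0x89 cont=1 payload=0x09: acc |= 9<<0 -> completed=1 acc=9 shift=7
byte[2]=0x59 cont=0 payload=0x59: varint #2 complete (value=11401); reset -> completed=2 acc=0 shift=0
byte[3]=0xE7 cont=1 payload=0x67: acc |= 103<<0 -> completed=2 acc=103 shift=7
byte[4]=0x58 cont=0 payload=0x58: varint #3 complete (value=11367); reset -> completed=3 acc=0 shift=0
byte[5]=0x9C cont=1 payload=0x1C: acc |= 28<<0 -> completed=3 acc=28 shift=7
byte[6]=0xC0 cont=1 payload=0x40: acc |= 64<<7 -> completed=3 acc=8220 shift=14

Answer: 3 8220 14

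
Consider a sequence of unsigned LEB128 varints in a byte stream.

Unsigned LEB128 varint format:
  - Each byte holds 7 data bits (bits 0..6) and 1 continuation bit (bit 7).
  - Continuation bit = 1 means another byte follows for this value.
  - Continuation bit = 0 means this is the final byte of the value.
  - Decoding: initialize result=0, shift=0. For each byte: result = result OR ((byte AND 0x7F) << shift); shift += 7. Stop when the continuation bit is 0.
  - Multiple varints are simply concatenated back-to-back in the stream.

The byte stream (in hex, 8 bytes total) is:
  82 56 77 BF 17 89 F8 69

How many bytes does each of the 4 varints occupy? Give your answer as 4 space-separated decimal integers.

  byte[0]=0x82 cont=1 payload=0x02=2: acc |= 2<<0 -> acc=2 shift=7
  byte[1]=0x56 cont=0 payload=0x56=86: acc |= 86<<7 -> acc=11010 shift=14 [end]
Varint 1: bytes[0:2] = 82 56 -> value 11010 (2 byte(s))
  byte[2]=0x77 cont=0 payload=0x77=119: acc |= 119<<0 -> acc=119 shift=7 [end]
Varint 2: bytes[2:3] = 77 -> value 119 (1 byte(s))
  byte[3]=0xBF cont=1 payload=0x3F=63: acc |= 63<<0 -> acc=63 shift=7
  byte[4]=0x17 cont=0 payload=0x17=23: acc |= 23<<7 -> acc=3007 shift=14 [end]
Varint 3: bytes[3:5] = BF 17 -> value 3007 (2 byte(s))
  byte[5]=0x89 cont=1 payload=0x09=9: acc |= 9<<0 -> acc=9 shift=7
  byte[6]=0xF8 cont=1 payload=0x78=120: acc |= 120<<7 -> acc=15369 shift=14
  byte[7]=0x69 cont=0 payload=0x69=105: acc |= 105<<14 -> acc=1735689 shift=21 [end]
Varint 4: bytes[5:8] = 89 F8 69 -> value 1735689 (3 byte(s))

Answer: 2 1 2 3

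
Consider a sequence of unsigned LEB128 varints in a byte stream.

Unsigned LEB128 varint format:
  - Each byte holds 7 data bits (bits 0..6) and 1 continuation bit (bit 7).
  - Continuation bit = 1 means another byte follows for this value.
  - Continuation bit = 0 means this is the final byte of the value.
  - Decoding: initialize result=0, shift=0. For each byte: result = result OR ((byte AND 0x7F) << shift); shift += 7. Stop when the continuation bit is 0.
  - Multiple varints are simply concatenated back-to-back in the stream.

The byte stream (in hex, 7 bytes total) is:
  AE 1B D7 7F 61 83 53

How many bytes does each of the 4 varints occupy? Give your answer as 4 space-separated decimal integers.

Answer: 2 2 1 2

Derivation:
  byte[0]=0xAE cont=1 payload=0x2E=46: acc |= 46<<0 -> acc=46 shift=7
  byte[1]=0x1B cont=0 payload=0x1B=27: acc |= 27<<7 -> acc=3502 shift=14 [end]
Varint 1: bytes[0:2] = AE 1B -> value 3502 (2 byte(s))
  byte[2]=0xD7 cont=1 payload=0x57=87: acc |= 87<<0 -> acc=87 shift=7
  byte[3]=0x7F cont=0 payload=0x7F=127: acc |= 127<<7 -> acc=16343 shift=14 [end]
Varint 2: bytes[2:4] = D7 7F -> value 16343 (2 byte(s))
  byte[4]=0x61 cont=0 payload=0x61=97: acc |= 97<<0 -> acc=97 shift=7 [end]
Varint 3: bytes[4:5] = 61 -> value 97 (1 byte(s))
  byte[5]=0x83 cont=1 payload=0x03=3: acc |= 3<<0 -> acc=3 shift=7
  byte[6]=0x53 cont=0 payload=0x53=83: acc |= 83<<7 -> acc=10627 shift=14 [end]
Varint 4: bytes[5:7] = 83 53 -> value 10627 (2 byte(s))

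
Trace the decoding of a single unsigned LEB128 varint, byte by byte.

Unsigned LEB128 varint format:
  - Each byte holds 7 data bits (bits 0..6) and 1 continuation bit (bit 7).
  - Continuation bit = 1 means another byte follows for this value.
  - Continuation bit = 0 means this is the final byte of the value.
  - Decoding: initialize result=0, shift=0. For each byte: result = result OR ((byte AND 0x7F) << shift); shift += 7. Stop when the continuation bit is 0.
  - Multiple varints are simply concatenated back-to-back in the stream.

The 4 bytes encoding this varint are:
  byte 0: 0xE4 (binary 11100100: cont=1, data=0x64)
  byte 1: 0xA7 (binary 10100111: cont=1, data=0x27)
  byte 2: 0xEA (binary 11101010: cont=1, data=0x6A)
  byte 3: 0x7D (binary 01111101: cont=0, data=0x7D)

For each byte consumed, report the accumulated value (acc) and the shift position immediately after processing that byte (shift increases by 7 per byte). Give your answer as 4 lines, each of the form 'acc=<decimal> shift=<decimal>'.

byte 0=0xE4: payload=0x64=100, contrib = 100<<0 = 100; acc -> 100, shift -> 7
byte 1=0xA7: payload=0x27=39, contrib = 39<<7 = 4992; acc -> 5092, shift -> 14
byte 2=0xEA: payload=0x6A=106, contrib = 106<<14 = 1736704; acc -> 1741796, shift -> 21
byte 3=0x7D: payload=0x7D=125, contrib = 125<<21 = 262144000; acc -> 263885796, shift -> 28

Answer: acc=100 shift=7
acc=5092 shift=14
acc=1741796 shift=21
acc=263885796 shift=28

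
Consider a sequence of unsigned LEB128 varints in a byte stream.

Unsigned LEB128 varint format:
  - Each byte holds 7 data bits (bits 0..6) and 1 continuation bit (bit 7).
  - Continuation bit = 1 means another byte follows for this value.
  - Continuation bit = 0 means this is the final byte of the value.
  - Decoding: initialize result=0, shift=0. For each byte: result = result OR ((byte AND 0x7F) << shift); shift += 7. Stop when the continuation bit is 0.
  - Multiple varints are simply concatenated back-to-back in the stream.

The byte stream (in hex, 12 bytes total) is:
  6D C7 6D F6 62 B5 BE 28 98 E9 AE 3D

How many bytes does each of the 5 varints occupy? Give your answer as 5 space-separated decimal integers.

Answer: 1 2 2 3 4

Derivation:
  byte[0]=0x6D cont=0 payload=0x6D=109: acc |= 109<<0 -> acc=109 shift=7 [end]
Varint 1: bytes[0:1] = 6D -> value 109 (1 byte(s))
  byte[1]=0xC7 cont=1 payload=0x47=71: acc |= 71<<0 -> acc=71 shift=7
  byte[2]=0x6D cont=0 payload=0x6D=109: acc |= 109<<7 -> acc=14023 shift=14 [end]
Varint 2: bytes[1:3] = C7 6D -> value 14023 (2 byte(s))
  byte[3]=0xF6 cont=1 payload=0x76=118: acc |= 118<<0 -> acc=118 shift=7
  byte[4]=0x62 cont=0 payload=0x62=98: acc |= 98<<7 -> acc=12662 shift=14 [end]
Varint 3: bytes[3:5] = F6 62 -> value 12662 (2 byte(s))
  byte[5]=0xB5 cont=1 payload=0x35=53: acc |= 53<<0 -> acc=53 shift=7
  byte[6]=0xBE cont=1 payload=0x3E=62: acc |= 62<<7 -> acc=7989 shift=14
  byte[7]=0x28 cont=0 payload=0x28=40: acc |= 40<<14 -> acc=663349 shift=21 [end]
Varint 4: bytes[5:8] = B5 BE 28 -> value 663349 (3 byte(s))
  byte[8]=0x98 cont=1 payload=0x18=24: acc |= 24<<0 -> acc=24 shift=7
  byte[9]=0xE9 cont=1 payload=0x69=105: acc |= 105<<7 -> acc=13464 shift=14
  byte[10]=0xAE cont=1 payload=0x2E=46: acc |= 46<<14 -> acc=767128 shift=21
  byte[11]=0x3D cont=0 payload=0x3D=61: acc |= 61<<21 -> acc=128693400 shift=28 [end]
Varint 5: bytes[8:12] = 98 E9 AE 3D -> value 128693400 (4 byte(s))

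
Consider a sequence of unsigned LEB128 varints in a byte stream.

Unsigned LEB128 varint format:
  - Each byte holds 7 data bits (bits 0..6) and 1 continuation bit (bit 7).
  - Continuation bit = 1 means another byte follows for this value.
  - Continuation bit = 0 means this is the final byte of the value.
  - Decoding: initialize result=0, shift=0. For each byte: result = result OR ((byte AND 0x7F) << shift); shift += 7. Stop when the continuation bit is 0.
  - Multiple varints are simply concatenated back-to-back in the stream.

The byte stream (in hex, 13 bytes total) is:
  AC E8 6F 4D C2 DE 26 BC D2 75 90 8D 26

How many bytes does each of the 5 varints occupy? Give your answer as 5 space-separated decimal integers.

  byte[0]=0xAC cont=1 payload=0x2C=44: acc |= 44<<0 -> acc=44 shift=7
  byte[1]=0xE8 cont=1 payload=0x68=104: acc |= 104<<7 -> acc=13356 shift=14
  byte[2]=0x6F cont=0 payload=0x6F=111: acc |= 111<<14 -> acc=1831980 shift=21 [end]
Varint 1: bytes[0:3] = AC E8 6F -> value 1831980 (3 byte(s))
  byte[3]=0x4D cont=0 payload=0x4D=77: acc |= 77<<0 -> acc=77 shift=7 [end]
Varint 2: bytes[3:4] = 4D -> value 77 (1 byte(s))
  byte[4]=0xC2 cont=1 payload=0x42=66: acc |= 66<<0 -> acc=66 shift=7
  byte[5]=0xDE cont=1 payload=0x5E=94: acc |= 94<<7 -> acc=12098 shift=14
  byte[6]=0x26 cont=0 payload=0x26=38: acc |= 38<<14 -> acc=634690 shift=21 [end]
Varint 3: bytes[4:7] = C2 DE 26 -> value 634690 (3 byte(s))
  byte[7]=0xBC cont=1 payload=0x3C=60: acc |= 60<<0 -> acc=60 shift=7
  byte[8]=0xD2 cont=1 payload=0x52=82: acc |= 82<<7 -> acc=10556 shift=14
  byte[9]=0x75 cont=0 payload=0x75=117: acc |= 117<<14 -> acc=1927484 shift=21 [end]
Varint 4: bytes[7:10] = BC D2 75 -> value 1927484 (3 byte(s))
  byte[10]=0x90 cont=1 payload=0x10=16: acc |= 16<<0 -> acc=16 shift=7
  byte[11]=0x8D cont=1 payload=0x0D=13: acc |= 13<<7 -> acc=1680 shift=14
  byte[12]=0x26 cont=0 payload=0x26=38: acc |= 38<<14 -> acc=624272 shift=21 [end]
Varint 5: bytes[10:13] = 90 8D 26 -> value 624272 (3 byte(s))

Answer: 3 1 3 3 3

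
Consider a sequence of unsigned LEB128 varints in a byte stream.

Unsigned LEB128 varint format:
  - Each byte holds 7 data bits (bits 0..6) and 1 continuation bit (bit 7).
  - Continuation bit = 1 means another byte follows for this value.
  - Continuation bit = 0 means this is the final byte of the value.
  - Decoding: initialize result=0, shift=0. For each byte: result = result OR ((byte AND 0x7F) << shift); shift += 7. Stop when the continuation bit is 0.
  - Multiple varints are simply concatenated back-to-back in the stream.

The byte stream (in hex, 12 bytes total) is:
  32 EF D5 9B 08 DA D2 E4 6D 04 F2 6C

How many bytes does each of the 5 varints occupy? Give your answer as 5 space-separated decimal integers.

Answer: 1 4 4 1 2

Derivation:
  byte[0]=0x32 cont=0 payload=0x32=50: acc |= 50<<0 -> acc=50 shift=7 [end]
Varint 1: bytes[0:1] = 32 -> value 50 (1 byte(s))
  byte[1]=0xEF cont=1 payload=0x6F=111: acc |= 111<<0 -> acc=111 shift=7
  byte[2]=0xD5 cont=1 payload=0x55=85: acc |= 85<<7 -> acc=10991 shift=14
  byte[3]=0x9B cont=1 payload=0x1B=27: acc |= 27<<14 -> acc=453359 shift=21
  byte[4]=0x08 cont=0 payload=0x08=8: acc |= 8<<21 -> acc=17230575 shift=28 [end]
Varint 2: bytes[1:5] = EF D5 9B 08 -> value 17230575 (4 byte(s))
  byte[5]=0xDA cont=1 payload=0x5A=90: acc |= 90<<0 -> acc=90 shift=7
  byte[6]=0xD2 cont=1 payload=0x52=82: acc |= 82<<7 -> acc=10586 shift=14
  byte[7]=0xE4 cont=1 payload=0x64=100: acc |= 100<<14 -> acc=1648986 shift=21
  byte[8]=0x6D cont=0 payload=0x6D=109: acc |= 109<<21 -> acc=230238554 shift=28 [end]
Varint 3: bytes[5:9] = DA D2 E4 6D -> value 230238554 (4 byte(s))
  byte[9]=0x04 cont=0 payload=0x04=4: acc |= 4<<0 -> acc=4 shift=7 [end]
Varint 4: bytes[9:10] = 04 -> value 4 (1 byte(s))
  byte[10]=0xF2 cont=1 payload=0x72=114: acc |= 114<<0 -> acc=114 shift=7
  byte[11]=0x6C cont=0 payload=0x6C=108: acc |= 108<<7 -> acc=13938 shift=14 [end]
Varint 5: bytes[10:12] = F2 6C -> value 13938 (2 byte(s))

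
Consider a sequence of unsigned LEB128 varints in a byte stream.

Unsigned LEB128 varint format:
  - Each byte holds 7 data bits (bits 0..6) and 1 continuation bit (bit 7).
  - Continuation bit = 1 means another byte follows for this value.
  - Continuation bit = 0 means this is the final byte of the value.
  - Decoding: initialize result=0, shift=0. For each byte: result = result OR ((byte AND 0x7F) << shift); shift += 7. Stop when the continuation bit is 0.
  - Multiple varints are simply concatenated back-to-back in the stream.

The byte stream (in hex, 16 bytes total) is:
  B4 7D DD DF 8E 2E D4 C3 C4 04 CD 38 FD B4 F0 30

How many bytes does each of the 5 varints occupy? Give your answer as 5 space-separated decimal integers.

  byte[0]=0xB4 cont=1 payload=0x34=52: acc |= 52<<0 -> acc=52 shift=7
  byte[1]=0x7D cont=0 payload=0x7D=125: acc |= 125<<7 -> acc=16052 shift=14 [end]
Varint 1: bytes[0:2] = B4 7D -> value 16052 (2 byte(s))
  byte[2]=0xDD cont=1 payload=0x5D=93: acc |= 93<<0 -> acc=93 shift=7
  byte[3]=0xDF cont=1 payload=0x5F=95: acc |= 95<<7 -> acc=12253 shift=14
  byte[4]=0x8E cont=1 payload=0x0E=14: acc |= 14<<14 -> acc=241629 shift=21
  byte[5]=0x2E cont=0 payload=0x2E=46: acc |= 46<<21 -> acc=96710621 shift=28 [end]
Varint 2: bytes[2:6] = DD DF 8E 2E -> value 96710621 (4 byte(s))
  byte[6]=0xD4 cont=1 payload=0x54=84: acc |= 84<<0 -> acc=84 shift=7
  byte[7]=0xC3 cont=1 payload=0x43=67: acc |= 67<<7 -> acc=8660 shift=14
  byte[8]=0xC4 cont=1 payload=0x44=68: acc |= 68<<14 -> acc=1122772 shift=21
  byte[9]=0x04 cont=0 payload=0x04=4: acc |= 4<<21 -> acc=9511380 shift=28 [end]
Varint 3: bytes[6:10] = D4 C3 C4 04 -> value 9511380 (4 byte(s))
  byte[10]=0xCD cont=1 payload=0x4D=77: acc |= 77<<0 -> acc=77 shift=7
  byte[11]=0x38 cont=0 payload=0x38=56: acc |= 56<<7 -> acc=7245 shift=14 [end]
Varint 4: bytes[10:12] = CD 38 -> value 7245 (2 byte(s))
  byte[12]=0xFD cont=1 payload=0x7D=125: acc |= 125<<0 -> acc=125 shift=7
  byte[13]=0xB4 cont=1 payload=0x34=52: acc |= 52<<7 -> acc=6781 shift=14
  byte[14]=0xF0 cont=1 payload=0x70=112: acc |= 112<<14 -> acc=1841789 shift=21
  byte[15]=0x30 cont=0 payload=0x30=48: acc |= 48<<21 -> acc=102505085 shift=28 [end]
Varint 5: bytes[12:16] = FD B4 F0 30 -> value 102505085 (4 byte(s))

Answer: 2 4 4 2 4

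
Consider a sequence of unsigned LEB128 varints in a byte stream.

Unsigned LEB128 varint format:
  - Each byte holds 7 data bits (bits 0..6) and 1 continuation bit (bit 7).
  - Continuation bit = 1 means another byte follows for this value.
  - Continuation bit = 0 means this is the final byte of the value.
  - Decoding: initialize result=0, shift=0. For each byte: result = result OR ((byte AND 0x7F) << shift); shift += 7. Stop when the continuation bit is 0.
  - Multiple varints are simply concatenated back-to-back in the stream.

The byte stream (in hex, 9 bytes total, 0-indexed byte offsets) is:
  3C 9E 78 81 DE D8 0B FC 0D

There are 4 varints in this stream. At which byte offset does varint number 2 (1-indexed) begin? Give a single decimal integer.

  byte[0]=0x3C cont=0 payload=0x3C=60: acc |= 60<<0 -> acc=60 shift=7 [end]
Varint 1: bytes[0:1] = 3C -> value 60 (1 byte(s))
  byte[1]=0x9E cont=1 payload=0x1E=30: acc |= 30<<0 -> acc=30 shift=7
  byte[2]=0x78 cont=0 payload=0x78=120: acc |= 120<<7 -> acc=15390 shift=14 [end]
Varint 2: bytes[1:3] = 9E 78 -> value 15390 (2 byte(s))
  byte[3]=0x81 cont=1 payload=0x01=1: acc |= 1<<0 -> acc=1 shift=7
  byte[4]=0xDE cont=1 payload=0x5E=94: acc |= 94<<7 -> acc=12033 shift=14
  byte[5]=0xD8 cont=1 payload=0x58=88: acc |= 88<<14 -> acc=1453825 shift=21
  byte[6]=0x0B cont=0 payload=0x0B=11: acc |= 11<<21 -> acc=24522497 shift=28 [end]
Varint 3: bytes[3:7] = 81 DE D8 0B -> value 24522497 (4 byte(s))
  byte[7]=0xFC cont=1 payload=0x7C=124: acc |= 124<<0 -> acc=124 shift=7
  byte[8]=0x0D cont=0 payload=0x0D=13: acc |= 13<<7 -> acc=1788 shift=14 [end]
Varint 4: bytes[7:9] = FC 0D -> value 1788 (2 byte(s))

Answer: 1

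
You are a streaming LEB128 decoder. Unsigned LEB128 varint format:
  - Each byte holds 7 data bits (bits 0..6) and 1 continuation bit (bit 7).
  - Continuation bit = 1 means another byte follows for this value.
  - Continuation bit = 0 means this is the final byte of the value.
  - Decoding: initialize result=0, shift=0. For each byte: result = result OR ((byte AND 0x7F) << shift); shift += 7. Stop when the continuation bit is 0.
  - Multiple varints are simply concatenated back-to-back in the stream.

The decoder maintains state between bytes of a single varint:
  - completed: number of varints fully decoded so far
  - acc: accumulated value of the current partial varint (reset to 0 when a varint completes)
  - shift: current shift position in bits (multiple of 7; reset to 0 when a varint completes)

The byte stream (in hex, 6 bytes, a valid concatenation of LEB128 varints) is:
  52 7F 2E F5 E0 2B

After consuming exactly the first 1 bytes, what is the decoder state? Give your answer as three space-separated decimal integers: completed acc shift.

byte[0]=0x52 cont=0 payload=0x52: varint #1 complete (value=82); reset -> completed=1 acc=0 shift=0

Answer: 1 0 0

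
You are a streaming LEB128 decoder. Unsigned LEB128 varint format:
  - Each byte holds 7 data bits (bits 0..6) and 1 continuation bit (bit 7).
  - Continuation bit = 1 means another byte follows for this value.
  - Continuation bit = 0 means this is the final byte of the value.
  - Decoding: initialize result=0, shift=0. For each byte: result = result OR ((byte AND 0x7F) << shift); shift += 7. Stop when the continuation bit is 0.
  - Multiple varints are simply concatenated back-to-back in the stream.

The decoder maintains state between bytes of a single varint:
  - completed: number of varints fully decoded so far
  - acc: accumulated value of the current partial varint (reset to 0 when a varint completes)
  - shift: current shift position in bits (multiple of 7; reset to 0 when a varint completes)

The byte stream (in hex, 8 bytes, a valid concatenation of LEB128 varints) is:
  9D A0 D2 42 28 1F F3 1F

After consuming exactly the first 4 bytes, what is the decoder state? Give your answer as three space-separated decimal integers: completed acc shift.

Answer: 1 0 0

Derivation:
byte[0]=0x9D cont=1 payload=0x1D: acc |= 29<<0 -> completed=0 acc=29 shift=7
byte[1]=0xA0 cont=1 payload=0x20: acc |= 32<<7 -> completed=0 acc=4125 shift=14
byte[2]=0xD2 cont=1 payload=0x52: acc |= 82<<14 -> completed=0 acc=1347613 shift=21
byte[3]=0x42 cont=0 payload=0x42: varint #1 complete (value=139759645); reset -> completed=1 acc=0 shift=0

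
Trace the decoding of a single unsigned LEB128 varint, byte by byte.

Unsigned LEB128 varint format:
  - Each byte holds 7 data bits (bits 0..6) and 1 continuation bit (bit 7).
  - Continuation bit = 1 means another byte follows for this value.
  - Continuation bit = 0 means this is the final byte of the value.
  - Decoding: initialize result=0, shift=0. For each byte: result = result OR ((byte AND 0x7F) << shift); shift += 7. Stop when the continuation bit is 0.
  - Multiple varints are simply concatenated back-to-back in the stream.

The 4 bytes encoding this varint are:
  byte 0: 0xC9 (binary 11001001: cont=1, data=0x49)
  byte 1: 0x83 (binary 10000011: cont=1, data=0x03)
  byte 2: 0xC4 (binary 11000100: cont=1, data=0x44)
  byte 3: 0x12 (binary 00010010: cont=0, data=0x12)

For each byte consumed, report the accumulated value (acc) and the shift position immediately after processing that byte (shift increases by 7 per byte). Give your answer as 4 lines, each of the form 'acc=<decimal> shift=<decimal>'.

byte 0=0xC9: payload=0x49=73, contrib = 73<<0 = 73; acc -> 73, shift -> 7
byte 1=0x83: payload=0x03=3, contrib = 3<<7 = 384; acc -> 457, shift -> 14
byte 2=0xC4: payload=0x44=68, contrib = 68<<14 = 1114112; acc -> 1114569, shift -> 21
byte 3=0x12: payload=0x12=18, contrib = 18<<21 = 37748736; acc -> 38863305, shift -> 28

Answer: acc=73 shift=7
acc=457 shift=14
acc=1114569 shift=21
acc=38863305 shift=28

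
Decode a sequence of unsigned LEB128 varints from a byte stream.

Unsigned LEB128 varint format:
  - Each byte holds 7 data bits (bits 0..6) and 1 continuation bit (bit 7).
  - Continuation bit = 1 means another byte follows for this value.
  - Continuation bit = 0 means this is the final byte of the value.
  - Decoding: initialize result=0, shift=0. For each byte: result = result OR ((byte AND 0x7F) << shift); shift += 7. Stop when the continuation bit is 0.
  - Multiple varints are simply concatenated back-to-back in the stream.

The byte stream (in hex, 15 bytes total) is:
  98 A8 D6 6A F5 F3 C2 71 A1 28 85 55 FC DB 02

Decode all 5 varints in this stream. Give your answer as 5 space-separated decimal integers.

  byte[0]=0x98 cont=1 payload=0x18=24: acc |= 24<<0 -> acc=24 shift=7
  byte[1]=0xA8 cont=1 payload=0x28=40: acc |= 40<<7 -> acc=5144 shift=14
  byte[2]=0xD6 cont=1 payload=0x56=86: acc |= 86<<14 -> acc=1414168 shift=21
  byte[3]=0x6A cont=0 payload=0x6A=106: acc |= 106<<21 -> acc=223712280 shift=28 [end]
Varint 1: bytes[0:4] = 98 A8 D6 6A -> value 223712280 (4 byte(s))
  byte[4]=0xF5 cont=1 payload=0x75=117: acc |= 117<<0 -> acc=117 shift=7
  byte[5]=0xF3 cont=1 payload=0x73=115: acc |= 115<<7 -> acc=14837 shift=14
  byte[6]=0xC2 cont=1 payload=0x42=66: acc |= 66<<14 -> acc=1096181 shift=21
  byte[7]=0x71 cont=0 payload=0x71=113: acc |= 113<<21 -> acc=238074357 shift=28 [end]
Varint 2: bytes[4:8] = F5 F3 C2 71 -> value 238074357 (4 byte(s))
  byte[8]=0xA1 cont=1 payload=0x21=33: acc |= 33<<0 -> acc=33 shift=7
  byte[9]=0x28 cont=0 payload=0x28=40: acc |= 40<<7 -> acc=5153 shift=14 [end]
Varint 3: bytes[8:10] = A1 28 -> value 5153 (2 byte(s))
  byte[10]=0x85 cont=1 payload=0x05=5: acc |= 5<<0 -> acc=5 shift=7
  byte[11]=0x55 cont=0 payload=0x55=85: acc |= 85<<7 -> acc=10885 shift=14 [end]
Varint 4: bytes[10:12] = 85 55 -> value 10885 (2 byte(s))
  byte[12]=0xFC cont=1 payload=0x7C=124: acc |= 124<<0 -> acc=124 shift=7
  byte[13]=0xDB cont=1 payload=0x5B=91: acc |= 91<<7 -> acc=11772 shift=14
  byte[14]=0x02 cont=0 payload=0x02=2: acc |= 2<<14 -> acc=44540 shift=21 [end]
Varint 5: bytes[12:15] = FC DB 02 -> value 44540 (3 byte(s))

Answer: 223712280 238074357 5153 10885 44540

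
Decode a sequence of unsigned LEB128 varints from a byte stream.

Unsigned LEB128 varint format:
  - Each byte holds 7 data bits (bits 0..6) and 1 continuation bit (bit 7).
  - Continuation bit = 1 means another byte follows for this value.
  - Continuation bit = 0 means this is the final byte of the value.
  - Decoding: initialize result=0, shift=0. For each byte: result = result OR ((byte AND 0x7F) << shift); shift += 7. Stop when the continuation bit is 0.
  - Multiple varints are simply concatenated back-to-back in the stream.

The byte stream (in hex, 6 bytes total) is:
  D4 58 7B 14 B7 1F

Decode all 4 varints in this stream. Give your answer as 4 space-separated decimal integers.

Answer: 11348 123 20 4023

Derivation:
  byte[0]=0xD4 cont=1 payload=0x54=84: acc |= 84<<0 -> acc=84 shift=7
  byte[1]=0x58 cont=0 payload=0x58=88: acc |= 88<<7 -> acc=11348 shift=14 [end]
Varint 1: bytes[0:2] = D4 58 -> value 11348 (2 byte(s))
  byte[2]=0x7B cont=0 payload=0x7B=123: acc |= 123<<0 -> acc=123 shift=7 [end]
Varint 2: bytes[2:3] = 7B -> value 123 (1 byte(s))
  byte[3]=0x14 cont=0 payload=0x14=20: acc |= 20<<0 -> acc=20 shift=7 [end]
Varint 3: bytes[3:4] = 14 -> value 20 (1 byte(s))
  byte[4]=0xB7 cont=1 payload=0x37=55: acc |= 55<<0 -> acc=55 shift=7
  byte[5]=0x1F cont=0 payload=0x1F=31: acc |= 31<<7 -> acc=4023 shift=14 [end]
Varint 4: bytes[4:6] = B7 1F -> value 4023 (2 byte(s))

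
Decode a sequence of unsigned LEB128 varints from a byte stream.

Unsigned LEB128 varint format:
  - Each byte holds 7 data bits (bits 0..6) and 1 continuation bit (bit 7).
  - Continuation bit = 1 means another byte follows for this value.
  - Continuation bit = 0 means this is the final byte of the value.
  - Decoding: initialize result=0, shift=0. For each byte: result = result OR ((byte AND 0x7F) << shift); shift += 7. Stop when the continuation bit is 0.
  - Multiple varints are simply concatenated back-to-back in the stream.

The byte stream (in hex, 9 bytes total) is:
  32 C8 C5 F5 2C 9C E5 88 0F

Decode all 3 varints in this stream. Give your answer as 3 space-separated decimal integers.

  byte[0]=0x32 cont=0 payload=0x32=50: acc |= 50<<0 -> acc=50 shift=7 [end]
Varint 1: bytes[0:1] = 32 -> value 50 (1 byte(s))
  byte[1]=0xC8 cont=1 payload=0x48=72: acc |= 72<<0 -> acc=72 shift=7
  byte[2]=0xC5 cont=1 payload=0x45=69: acc |= 69<<7 -> acc=8904 shift=14
  byte[3]=0xF5 cont=1 payload=0x75=117: acc |= 117<<14 -> acc=1925832 shift=21
  byte[4]=0x2C cont=0 payload=0x2C=44: acc |= 44<<21 -> acc=94200520 shift=28 [end]
Varint 2: bytes[1:5] = C8 C5 F5 2C -> value 94200520 (4 byte(s))
  byte[5]=0x9C cont=1 payload=0x1C=28: acc |= 28<<0 -> acc=28 shift=7
  byte[6]=0xE5 cont=1 payload=0x65=101: acc |= 101<<7 -> acc=12956 shift=14
  byte[7]=0x88 cont=1 payload=0x08=8: acc |= 8<<14 -> acc=144028 shift=21
  byte[8]=0x0F cont=0 payload=0x0F=15: acc |= 15<<21 -> acc=31601308 shift=28 [end]
Varint 3: bytes[5:9] = 9C E5 88 0F -> value 31601308 (4 byte(s))

Answer: 50 94200520 31601308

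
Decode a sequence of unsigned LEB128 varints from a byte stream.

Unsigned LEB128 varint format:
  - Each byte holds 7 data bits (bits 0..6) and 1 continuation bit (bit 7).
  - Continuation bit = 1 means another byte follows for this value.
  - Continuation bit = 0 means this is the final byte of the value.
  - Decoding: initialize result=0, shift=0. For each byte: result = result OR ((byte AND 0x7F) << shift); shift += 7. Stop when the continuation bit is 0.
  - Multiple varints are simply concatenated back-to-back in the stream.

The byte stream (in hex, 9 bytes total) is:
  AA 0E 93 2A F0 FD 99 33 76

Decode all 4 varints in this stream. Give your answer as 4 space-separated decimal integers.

  byte[0]=0xAA cont=1 payload=0x2A=42: acc |= 42<<0 -> acc=42 shift=7
  byte[1]=0x0E cont=0 payload=0x0E=14: acc |= 14<<7 -> acc=1834 shift=14 [end]
Varint 1: bytes[0:2] = AA 0E -> value 1834 (2 byte(s))
  byte[2]=0x93 cont=1 payload=0x13=19: acc |= 19<<0 -> acc=19 shift=7
  byte[3]=0x2A cont=0 payload=0x2A=42: acc |= 42<<7 -> acc=5395 shift=14 [end]
Varint 2: bytes[2:4] = 93 2A -> value 5395 (2 byte(s))
  byte[4]=0xF0 cont=1 payload=0x70=112: acc |= 112<<0 -> acc=112 shift=7
  byte[5]=0xFD cont=1 payload=0x7D=125: acc |= 125<<7 -> acc=16112 shift=14
  byte[6]=0x99 cont=1 payload=0x19=25: acc |= 25<<14 -> acc=425712 shift=21
  byte[7]=0x33 cont=0 payload=0x33=51: acc |= 51<<21 -> acc=107380464 shift=28 [end]
Varint 3: bytes[4:8] = F0 FD 99 33 -> value 107380464 (4 byte(s))
  byte[8]=0x76 cont=0 payload=0x76=118: acc |= 118<<0 -> acc=118 shift=7 [end]
Varint 4: bytes[8:9] = 76 -> value 118 (1 byte(s))

Answer: 1834 5395 107380464 118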